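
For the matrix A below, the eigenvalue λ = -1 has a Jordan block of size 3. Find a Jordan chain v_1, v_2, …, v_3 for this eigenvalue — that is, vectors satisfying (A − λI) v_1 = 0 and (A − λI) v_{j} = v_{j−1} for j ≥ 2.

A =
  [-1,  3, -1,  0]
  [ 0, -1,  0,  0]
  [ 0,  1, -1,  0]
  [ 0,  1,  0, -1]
A Jordan chain for λ = -1 of length 3:
v_1 = (-1, 0, 0, 0)ᵀ
v_2 = (3, 0, 1, 1)ᵀ
v_3 = (0, 1, 0, 0)ᵀ

Let N = A − (-1)·I. We want v_3 with N^3 v_3 = 0 but N^2 v_3 ≠ 0; then v_{j-1} := N · v_j for j = 3, …, 2.

Pick v_3 = (0, 1, 0, 0)ᵀ.
Then v_2 = N · v_3 = (3, 0, 1, 1)ᵀ.
Then v_1 = N · v_2 = (-1, 0, 0, 0)ᵀ.

Sanity check: (A − (-1)·I) v_1 = (0, 0, 0, 0)ᵀ = 0. ✓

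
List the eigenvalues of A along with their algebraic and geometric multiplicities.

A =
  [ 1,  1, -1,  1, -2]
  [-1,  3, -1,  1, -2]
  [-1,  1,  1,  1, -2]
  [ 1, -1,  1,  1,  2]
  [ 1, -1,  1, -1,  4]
λ = 2: alg = 5, geom = 4

Step 1 — factor the characteristic polynomial to read off the algebraic multiplicities:
  χ_A(x) = (x - 2)^5

Step 2 — compute geometric multiplicities via the rank-nullity identity g(λ) = n − rank(A − λI):
  rank(A − (2)·I) = 1, so dim ker(A − (2)·I) = n − 1 = 4

Summary:
  λ = 2: algebraic multiplicity = 5, geometric multiplicity = 4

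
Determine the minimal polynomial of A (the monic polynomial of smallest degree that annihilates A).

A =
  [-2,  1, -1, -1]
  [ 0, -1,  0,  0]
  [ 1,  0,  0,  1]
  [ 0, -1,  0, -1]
x^2 + 2*x + 1

The characteristic polynomial is χ_A(x) = (x + 1)^4, so the eigenvalues are known. The minimal polynomial is
  m_A(x) = Π_λ (x − λ)^{k_λ}
where k_λ is the size of the *largest* Jordan block for λ (equivalently, the smallest k with (A − λI)^k v = 0 for every generalised eigenvector v of λ).

  λ = -1: largest Jordan block has size 2, contributing (x + 1)^2

So m_A(x) = (x + 1)^2 = x^2 + 2*x + 1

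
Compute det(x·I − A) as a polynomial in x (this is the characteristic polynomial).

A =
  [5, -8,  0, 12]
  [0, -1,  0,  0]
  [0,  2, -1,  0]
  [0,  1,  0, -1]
x^4 - 2*x^3 - 12*x^2 - 14*x - 5

Expanding det(x·I − A) (e.g. by cofactor expansion or by noting that A is similar to its Jordan form J, which has the same characteristic polynomial as A) gives
  χ_A(x) = x^4 - 2*x^3 - 12*x^2 - 14*x - 5
which factors as (x - 5)*(x + 1)^3. The eigenvalues (with algebraic multiplicities) are λ = -1 with multiplicity 3, λ = 5 with multiplicity 1.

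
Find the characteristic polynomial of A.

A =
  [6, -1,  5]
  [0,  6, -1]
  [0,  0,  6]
x^3 - 18*x^2 + 108*x - 216

Expanding det(x·I − A) (e.g. by cofactor expansion or by noting that A is similar to its Jordan form J, which has the same characteristic polynomial as A) gives
  χ_A(x) = x^3 - 18*x^2 + 108*x - 216
which factors as (x - 6)^3. The eigenvalues (with algebraic multiplicities) are λ = 6 with multiplicity 3.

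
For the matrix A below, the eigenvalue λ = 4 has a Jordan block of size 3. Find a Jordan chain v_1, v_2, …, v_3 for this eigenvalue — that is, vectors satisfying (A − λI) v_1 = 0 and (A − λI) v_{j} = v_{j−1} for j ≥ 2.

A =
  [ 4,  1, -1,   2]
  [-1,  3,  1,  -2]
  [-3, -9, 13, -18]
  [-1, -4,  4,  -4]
A Jordan chain for λ = 4 of length 3:
v_1 = (0, -1, -3, -1)ᵀ
v_2 = (1, -1, -9, -4)ᵀ
v_3 = (0, 1, 0, 0)ᵀ

Let N = A − (4)·I. We want v_3 with N^3 v_3 = 0 but N^2 v_3 ≠ 0; then v_{j-1} := N · v_j for j = 3, …, 2.

Pick v_3 = (0, 1, 0, 0)ᵀ.
Then v_2 = N · v_3 = (1, -1, -9, -4)ᵀ.
Then v_1 = N · v_2 = (0, -1, -3, -1)ᵀ.

Sanity check: (A − (4)·I) v_1 = (0, 0, 0, 0)ᵀ = 0. ✓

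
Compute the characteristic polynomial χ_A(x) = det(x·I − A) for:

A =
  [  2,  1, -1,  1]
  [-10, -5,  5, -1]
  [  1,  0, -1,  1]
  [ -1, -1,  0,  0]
x^4 + 4*x^3 + 4*x^2

Expanding det(x·I − A) (e.g. by cofactor expansion or by noting that A is similar to its Jordan form J, which has the same characteristic polynomial as A) gives
  χ_A(x) = x^4 + 4*x^3 + 4*x^2
which factors as x^2*(x + 2)^2. The eigenvalues (with algebraic multiplicities) are λ = -2 with multiplicity 2, λ = 0 with multiplicity 2.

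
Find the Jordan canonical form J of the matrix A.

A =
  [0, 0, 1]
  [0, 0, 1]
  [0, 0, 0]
J_2(0) ⊕ J_1(0)

The characteristic polynomial is
  det(x·I − A) = x^3

Eigenvalues and multiplicities (the geometric multiplicity of λ is n − rank(A − λI), which equals the number of Jordan blocks for λ):
  λ = 0: algebraic multiplicity = 3, geometric multiplicity = 2

Determining the block sizes for each eigenvalue:
  λ = 0: 2 blocks summing to 3 forces exactly one block of size 2 and the rest size 1 → block sizes [2, 1]

Assembling the blocks gives a Jordan form
J =
  [0, 1, 0]
  [0, 0, 0]
  [0, 0, 0]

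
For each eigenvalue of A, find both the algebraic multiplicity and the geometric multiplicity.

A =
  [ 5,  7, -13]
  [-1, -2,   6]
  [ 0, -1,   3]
λ = 2: alg = 3, geom = 1

Step 1 — factor the characteristic polynomial to read off the algebraic multiplicities:
  χ_A(x) = (x - 2)^3

Step 2 — compute geometric multiplicities via the rank-nullity identity g(λ) = n − rank(A − λI):
  rank(A − (2)·I) = 2, so dim ker(A − (2)·I) = n − 2 = 1

Summary:
  λ = 2: algebraic multiplicity = 3, geometric multiplicity = 1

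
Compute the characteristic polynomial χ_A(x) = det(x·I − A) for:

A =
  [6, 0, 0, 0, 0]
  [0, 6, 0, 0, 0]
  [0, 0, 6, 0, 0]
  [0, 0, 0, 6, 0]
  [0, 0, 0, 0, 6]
x^5 - 30*x^4 + 360*x^3 - 2160*x^2 + 6480*x - 7776

Expanding det(x·I − A) (e.g. by cofactor expansion or by noting that A is similar to its Jordan form J, which has the same characteristic polynomial as A) gives
  χ_A(x) = x^5 - 30*x^4 + 360*x^3 - 2160*x^2 + 6480*x - 7776
which factors as (x - 6)^5. The eigenvalues (with algebraic multiplicities) are λ = 6 with multiplicity 5.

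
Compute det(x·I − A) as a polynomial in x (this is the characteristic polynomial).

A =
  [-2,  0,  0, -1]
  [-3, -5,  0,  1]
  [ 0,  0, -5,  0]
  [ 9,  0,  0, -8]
x^4 + 20*x^3 + 150*x^2 + 500*x + 625

Expanding det(x·I − A) (e.g. by cofactor expansion or by noting that A is similar to its Jordan form J, which has the same characteristic polynomial as A) gives
  χ_A(x) = x^4 + 20*x^3 + 150*x^2 + 500*x + 625
which factors as (x + 5)^4. The eigenvalues (with algebraic multiplicities) are λ = -5 with multiplicity 4.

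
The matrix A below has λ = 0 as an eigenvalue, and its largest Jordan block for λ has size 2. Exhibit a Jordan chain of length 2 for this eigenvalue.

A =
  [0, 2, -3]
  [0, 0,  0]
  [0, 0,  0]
A Jordan chain for λ = 0 of length 2:
v_1 = (2, 0, 0)ᵀ
v_2 = (0, 1, 0)ᵀ

Let N = A − (0)·I. We want v_2 with N^2 v_2 = 0 but N^1 v_2 ≠ 0; then v_{j-1} := N · v_j for j = 2, …, 2.

Pick v_2 = (0, 1, 0)ᵀ.
Then v_1 = N · v_2 = (2, 0, 0)ᵀ.

Sanity check: (A − (0)·I) v_1 = (0, 0, 0)ᵀ = 0. ✓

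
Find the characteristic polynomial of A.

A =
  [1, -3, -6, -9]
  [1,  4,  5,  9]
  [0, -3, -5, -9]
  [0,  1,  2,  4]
x^4 - 4*x^3 + 6*x^2 - 4*x + 1

Expanding det(x·I − A) (e.g. by cofactor expansion or by noting that A is similar to its Jordan form J, which has the same characteristic polynomial as A) gives
  χ_A(x) = x^4 - 4*x^3 + 6*x^2 - 4*x + 1
which factors as (x - 1)^4. The eigenvalues (with algebraic multiplicities) are λ = 1 with multiplicity 4.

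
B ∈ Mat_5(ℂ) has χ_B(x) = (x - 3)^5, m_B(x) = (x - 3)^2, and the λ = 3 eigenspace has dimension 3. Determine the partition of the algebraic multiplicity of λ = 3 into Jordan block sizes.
Block sizes for λ = 3: [2, 2, 1]

Step 1 — from the characteristic polynomial, algebraic multiplicity of λ = 3 is 5. From dim ker(B − (3)·I) = 3, there are exactly 3 Jordan blocks for λ = 3.
Step 2 — from the minimal polynomial, the factor (x − 3)^2 tells us the largest block for λ = 3 has size 2.
Step 3 — with total size 5, 3 blocks, and largest block 2, the block sizes (in nonincreasing order) are [2, 2, 1].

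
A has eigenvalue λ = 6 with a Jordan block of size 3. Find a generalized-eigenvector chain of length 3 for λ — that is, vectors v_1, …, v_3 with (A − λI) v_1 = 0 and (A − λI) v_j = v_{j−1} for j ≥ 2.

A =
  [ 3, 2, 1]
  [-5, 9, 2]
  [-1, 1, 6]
A Jordan chain for λ = 6 of length 3:
v_1 = (-2, -2, -2)ᵀ
v_2 = (-3, -5, -1)ᵀ
v_3 = (1, 0, 0)ᵀ

Let N = A − (6)·I. We want v_3 with N^3 v_3 = 0 but N^2 v_3 ≠ 0; then v_{j-1} := N · v_j for j = 3, …, 2.

Pick v_3 = (1, 0, 0)ᵀ.
Then v_2 = N · v_3 = (-3, -5, -1)ᵀ.
Then v_1 = N · v_2 = (-2, -2, -2)ᵀ.

Sanity check: (A − (6)·I) v_1 = (0, 0, 0)ᵀ = 0. ✓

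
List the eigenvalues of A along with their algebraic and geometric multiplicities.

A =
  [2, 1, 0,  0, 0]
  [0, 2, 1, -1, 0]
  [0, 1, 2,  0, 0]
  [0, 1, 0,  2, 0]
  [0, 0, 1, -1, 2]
λ = 2: alg = 5, geom = 3

Step 1 — factor the characteristic polynomial to read off the algebraic multiplicities:
  χ_A(x) = (x - 2)^5

Step 2 — compute geometric multiplicities via the rank-nullity identity g(λ) = n − rank(A − λI):
  rank(A − (2)·I) = 2, so dim ker(A − (2)·I) = n − 2 = 3

Summary:
  λ = 2: algebraic multiplicity = 5, geometric multiplicity = 3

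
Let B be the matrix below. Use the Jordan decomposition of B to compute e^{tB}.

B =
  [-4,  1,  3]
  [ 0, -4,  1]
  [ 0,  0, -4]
e^{tB} =
  [exp(-4*t), t*exp(-4*t), t^2*exp(-4*t)/2 + 3*t*exp(-4*t)]
  [0, exp(-4*t), t*exp(-4*t)]
  [0, 0, exp(-4*t)]

Strategy: write B = P · J · P⁻¹ where J is a Jordan canonical form, so e^{tB} = P · e^{tJ} · P⁻¹, and e^{tJ} can be computed block-by-block.

B has Jordan form
J =
  [-4,  1,  0]
  [ 0, -4,  1]
  [ 0,  0, -4]
(up to reordering of blocks).

Per-block formulas:
  For a 3×3 Jordan block J_3(-4): exp(t · J_3(-4)) = e^(-4t)·(I + t·N + (t^2/2)·N^2), where N is the 3×3 nilpotent shift.

After assembling e^{tJ} and conjugating by P, we get:

e^{tB} =
  [exp(-4*t), t*exp(-4*t), t^2*exp(-4*t)/2 + 3*t*exp(-4*t)]
  [0, exp(-4*t), t*exp(-4*t)]
  [0, 0, exp(-4*t)]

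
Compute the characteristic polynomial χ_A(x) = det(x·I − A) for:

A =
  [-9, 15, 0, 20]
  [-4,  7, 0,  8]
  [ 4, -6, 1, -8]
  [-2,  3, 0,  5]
x^4 - 4*x^3 + 6*x^2 - 4*x + 1

Expanding det(x·I − A) (e.g. by cofactor expansion or by noting that A is similar to its Jordan form J, which has the same characteristic polynomial as A) gives
  χ_A(x) = x^4 - 4*x^3 + 6*x^2 - 4*x + 1
which factors as (x - 1)^4. The eigenvalues (with algebraic multiplicities) are λ = 1 with multiplicity 4.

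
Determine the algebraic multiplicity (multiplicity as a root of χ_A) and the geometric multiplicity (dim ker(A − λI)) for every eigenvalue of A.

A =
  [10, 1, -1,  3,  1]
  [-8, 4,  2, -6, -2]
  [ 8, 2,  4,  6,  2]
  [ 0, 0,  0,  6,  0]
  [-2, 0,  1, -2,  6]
λ = 6: alg = 5, geom = 3

Step 1 — factor the characteristic polynomial to read off the algebraic multiplicities:
  χ_A(x) = (x - 6)^5

Step 2 — compute geometric multiplicities via the rank-nullity identity g(λ) = n − rank(A − λI):
  rank(A − (6)·I) = 2, so dim ker(A − (6)·I) = n − 2 = 3

Summary:
  λ = 6: algebraic multiplicity = 5, geometric multiplicity = 3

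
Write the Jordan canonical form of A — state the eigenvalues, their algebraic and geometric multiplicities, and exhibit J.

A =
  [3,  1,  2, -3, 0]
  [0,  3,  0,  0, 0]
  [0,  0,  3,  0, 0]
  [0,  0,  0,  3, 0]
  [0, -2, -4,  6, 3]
J_2(3) ⊕ J_1(3) ⊕ J_1(3) ⊕ J_1(3)

The characteristic polynomial is
  det(x·I − A) = x^5 - 15*x^4 + 90*x^3 - 270*x^2 + 405*x - 243 = (x - 3)^5

Eigenvalues and multiplicities (the geometric multiplicity of λ is n − rank(A − λI), which equals the number of Jordan blocks for λ):
  λ = 3: algebraic multiplicity = 5, geometric multiplicity = 4

Determining the block sizes for each eigenvalue:
  λ = 3: 4 blocks summing to 5 forces exactly one block of size 2 and the rest size 1 → block sizes [2, 1, 1, 1]

Assembling the blocks gives a Jordan form
J =
  [3, 1, 0, 0, 0]
  [0, 3, 0, 0, 0]
  [0, 0, 3, 0, 0]
  [0, 0, 0, 3, 0]
  [0, 0, 0, 0, 3]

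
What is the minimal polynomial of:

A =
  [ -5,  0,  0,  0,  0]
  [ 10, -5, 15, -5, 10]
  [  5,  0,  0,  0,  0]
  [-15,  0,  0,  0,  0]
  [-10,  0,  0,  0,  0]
x^2 + 5*x

The characteristic polynomial is χ_A(x) = x^3*(x + 5)^2, so the eigenvalues are known. The minimal polynomial is
  m_A(x) = Π_λ (x − λ)^{k_λ}
where k_λ is the size of the *largest* Jordan block for λ (equivalently, the smallest k with (A − λI)^k v = 0 for every generalised eigenvector v of λ).

  λ = -5: largest Jordan block has size 1, contributing (x + 5)
  λ = 0: largest Jordan block has size 1, contributing (x − 0)

So m_A(x) = x*(x + 5) = x^2 + 5*x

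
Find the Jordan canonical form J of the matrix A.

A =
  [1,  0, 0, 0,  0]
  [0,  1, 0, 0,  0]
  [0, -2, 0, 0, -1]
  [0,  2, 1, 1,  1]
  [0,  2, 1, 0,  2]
J_2(1) ⊕ J_1(1) ⊕ J_1(1) ⊕ J_1(1)

The characteristic polynomial is
  det(x·I − A) = x^5 - 5*x^4 + 10*x^3 - 10*x^2 + 5*x - 1 = (x - 1)^5

Eigenvalues and multiplicities (the geometric multiplicity of λ is n − rank(A − λI), which equals the number of Jordan blocks for λ):
  λ = 1: algebraic multiplicity = 5, geometric multiplicity = 4

Determining the block sizes for each eigenvalue:
  λ = 1: 4 blocks summing to 5 forces exactly one block of size 2 and the rest size 1 → block sizes [2, 1, 1, 1]

Assembling the blocks gives a Jordan form
J =
  [1, 1, 0, 0, 0]
  [0, 1, 0, 0, 0]
  [0, 0, 1, 0, 0]
  [0, 0, 0, 1, 0]
  [0, 0, 0, 0, 1]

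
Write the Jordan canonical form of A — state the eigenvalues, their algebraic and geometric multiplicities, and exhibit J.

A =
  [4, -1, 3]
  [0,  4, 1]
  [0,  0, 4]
J_3(4)

The characteristic polynomial is
  det(x·I − A) = x^3 - 12*x^2 + 48*x - 64 = (x - 4)^3

Eigenvalues and multiplicities (the geometric multiplicity of λ is n − rank(A − λI), which equals the number of Jordan blocks for λ):
  λ = 4: algebraic multiplicity = 3, geometric multiplicity = 1

Determining the block sizes for each eigenvalue:
  λ = 4: one block (gm = 1), so the single block has size am = 3 → block sizes [3]

Assembling the blocks gives a Jordan form
J =
  [4, 1, 0]
  [0, 4, 1]
  [0, 0, 4]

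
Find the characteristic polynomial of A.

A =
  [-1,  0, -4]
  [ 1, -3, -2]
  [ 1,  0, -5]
x^3 + 9*x^2 + 27*x + 27

Expanding det(x·I − A) (e.g. by cofactor expansion or by noting that A is similar to its Jordan form J, which has the same characteristic polynomial as A) gives
  χ_A(x) = x^3 + 9*x^2 + 27*x + 27
which factors as (x + 3)^3. The eigenvalues (with algebraic multiplicities) are λ = -3 with multiplicity 3.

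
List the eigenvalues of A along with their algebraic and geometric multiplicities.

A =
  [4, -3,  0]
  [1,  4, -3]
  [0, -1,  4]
λ = 4: alg = 3, geom = 1

Step 1 — factor the characteristic polynomial to read off the algebraic multiplicities:
  χ_A(x) = (x - 4)^3

Step 2 — compute geometric multiplicities via the rank-nullity identity g(λ) = n − rank(A − λI):
  rank(A − (4)·I) = 2, so dim ker(A − (4)·I) = n − 2 = 1

Summary:
  λ = 4: algebraic multiplicity = 3, geometric multiplicity = 1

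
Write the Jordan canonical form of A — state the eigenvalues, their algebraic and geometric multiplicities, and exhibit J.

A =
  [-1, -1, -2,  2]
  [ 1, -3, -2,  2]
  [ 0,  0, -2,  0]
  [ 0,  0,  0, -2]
J_2(-2) ⊕ J_1(-2) ⊕ J_1(-2)

The characteristic polynomial is
  det(x·I − A) = x^4 + 8*x^3 + 24*x^2 + 32*x + 16 = (x + 2)^4

Eigenvalues and multiplicities (the geometric multiplicity of λ is n − rank(A − λI), which equals the number of Jordan blocks for λ):
  λ = -2: algebraic multiplicity = 4, geometric multiplicity = 3

Determining the block sizes for each eigenvalue:
  λ = -2: 3 blocks summing to 4 forces exactly one block of size 2 and the rest size 1 → block sizes [2, 1, 1]

Assembling the blocks gives a Jordan form
J =
  [-2,  1,  0,  0]
  [ 0, -2,  0,  0]
  [ 0,  0, -2,  0]
  [ 0,  0,  0, -2]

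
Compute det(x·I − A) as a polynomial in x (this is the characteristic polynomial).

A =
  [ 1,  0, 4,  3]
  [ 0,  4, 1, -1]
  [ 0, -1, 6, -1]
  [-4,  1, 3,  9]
x^4 - 20*x^3 + 150*x^2 - 500*x + 625

Expanding det(x·I − A) (e.g. by cofactor expansion or by noting that A is similar to its Jordan form J, which has the same characteristic polynomial as A) gives
  χ_A(x) = x^4 - 20*x^3 + 150*x^2 - 500*x + 625
which factors as (x - 5)^4. The eigenvalues (with algebraic multiplicities) are λ = 5 with multiplicity 4.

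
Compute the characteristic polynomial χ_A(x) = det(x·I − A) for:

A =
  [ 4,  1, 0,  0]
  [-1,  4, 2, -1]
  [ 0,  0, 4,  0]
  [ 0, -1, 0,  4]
x^4 - 16*x^3 + 96*x^2 - 256*x + 256

Expanding det(x·I − A) (e.g. by cofactor expansion or by noting that A is similar to its Jordan form J, which has the same characteristic polynomial as A) gives
  χ_A(x) = x^4 - 16*x^3 + 96*x^2 - 256*x + 256
which factors as (x - 4)^4. The eigenvalues (with algebraic multiplicities) are λ = 4 with multiplicity 4.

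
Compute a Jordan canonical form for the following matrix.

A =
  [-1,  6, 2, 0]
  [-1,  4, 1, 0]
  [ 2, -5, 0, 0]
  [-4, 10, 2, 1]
J_3(1) ⊕ J_1(1)

The characteristic polynomial is
  det(x·I − A) = x^4 - 4*x^3 + 6*x^2 - 4*x + 1 = (x - 1)^4

Eigenvalues and multiplicities (the geometric multiplicity of λ is n − rank(A − λI), which equals the number of Jordan blocks for λ):
  λ = 1: algebraic multiplicity = 4, geometric multiplicity = 2

Determining the block sizes for each eigenvalue:
  λ = 1: with am = 4 and gm = 2, the partition is not yet determined (e.g. several partitions of 4 into 2 parts exist). Let N = A − (1)·I. Computing rank(N^1) = 2, rank(N^2) = 1, rank(N^3) = 0; the number of blocks of size ≥ j is rank(N^{j−1}) − rank(N^j), giving [2, 1, 1]. So we have 1 block(s) of size 3, 1 block(s) of size 1 → block sizes [3, 1]

Assembling the blocks gives a Jordan form
J =
  [1, 1, 0, 0]
  [0, 1, 1, 0]
  [0, 0, 1, 0]
  [0, 0, 0, 1]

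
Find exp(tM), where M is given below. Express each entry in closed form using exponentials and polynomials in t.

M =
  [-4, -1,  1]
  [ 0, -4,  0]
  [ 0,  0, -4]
e^{tM} =
  [exp(-4*t), -t*exp(-4*t), t*exp(-4*t)]
  [0, exp(-4*t), 0]
  [0, 0, exp(-4*t)]

Strategy: write M = P · J · P⁻¹ where J is a Jordan canonical form, so e^{tM} = P · e^{tJ} · P⁻¹, and e^{tJ} can be computed block-by-block.

M has Jordan form
J =
  [-4,  1,  0]
  [ 0, -4,  0]
  [ 0,  0, -4]
(up to reordering of blocks).

Per-block formulas:
  For a 2×2 Jordan block J_2(-4): exp(t · J_2(-4)) = e^(-4t)·(I + t·N), where N is the 2×2 nilpotent shift.
  For a 1×1 block at λ = -4: exp(t · [-4]) = [e^(-4t)].

After assembling e^{tJ} and conjugating by P, we get:

e^{tM} =
  [exp(-4*t), -t*exp(-4*t), t*exp(-4*t)]
  [0, exp(-4*t), 0]
  [0, 0, exp(-4*t)]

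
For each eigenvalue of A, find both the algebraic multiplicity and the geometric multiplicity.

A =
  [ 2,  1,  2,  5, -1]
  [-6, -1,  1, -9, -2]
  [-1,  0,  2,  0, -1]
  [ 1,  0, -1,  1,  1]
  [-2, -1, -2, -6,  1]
λ = 1: alg = 5, geom = 2

Step 1 — factor the characteristic polynomial to read off the algebraic multiplicities:
  χ_A(x) = (x - 1)^5

Step 2 — compute geometric multiplicities via the rank-nullity identity g(λ) = n − rank(A − λI):
  rank(A − (1)·I) = 3, so dim ker(A − (1)·I) = n − 3 = 2

Summary:
  λ = 1: algebraic multiplicity = 5, geometric multiplicity = 2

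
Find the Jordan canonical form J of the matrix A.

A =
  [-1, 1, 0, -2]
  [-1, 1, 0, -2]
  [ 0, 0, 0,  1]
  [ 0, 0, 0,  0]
J_2(0) ⊕ J_2(0)

The characteristic polynomial is
  det(x·I − A) = x^4

Eigenvalues and multiplicities (the geometric multiplicity of λ is n − rank(A − λI), which equals the number of Jordan blocks for λ):
  λ = 0: algebraic multiplicity = 4, geometric multiplicity = 2

Determining the block sizes for each eigenvalue:
  λ = 0: with am = 4 and gm = 2, the partition is not yet determined (e.g. several partitions of 4 into 2 parts exist). Let N = A − (0)·I. Computing rank(N^1) = 2, rank(N^2) = 0; the number of blocks of size ≥ j is rank(N^{j−1}) − rank(N^j), giving [2, 2]. So we have 2 block(s) of size 2 → block sizes [2, 2]

Assembling the blocks gives a Jordan form
J =
  [0, 1, 0, 0]
  [0, 0, 0, 0]
  [0, 0, 0, 1]
  [0, 0, 0, 0]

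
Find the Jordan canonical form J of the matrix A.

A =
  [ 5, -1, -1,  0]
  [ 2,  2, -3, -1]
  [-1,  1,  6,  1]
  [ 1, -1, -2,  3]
J_2(4) ⊕ J_2(4)

The characteristic polynomial is
  det(x·I − A) = x^4 - 16*x^3 + 96*x^2 - 256*x + 256 = (x - 4)^4

Eigenvalues and multiplicities (the geometric multiplicity of λ is n − rank(A − λI), which equals the number of Jordan blocks for λ):
  λ = 4: algebraic multiplicity = 4, geometric multiplicity = 2

Determining the block sizes for each eigenvalue:
  λ = 4: with am = 4 and gm = 2, the partition is not yet determined (e.g. several partitions of 4 into 2 parts exist). Let N = A − (4)·I. Computing rank(N^1) = 2, rank(N^2) = 0; the number of blocks of size ≥ j is rank(N^{j−1}) − rank(N^j), giving [2, 2]. So we have 2 block(s) of size 2 → block sizes [2, 2]

Assembling the blocks gives a Jordan form
J =
  [4, 1, 0, 0]
  [0, 4, 0, 0]
  [0, 0, 4, 1]
  [0, 0, 0, 4]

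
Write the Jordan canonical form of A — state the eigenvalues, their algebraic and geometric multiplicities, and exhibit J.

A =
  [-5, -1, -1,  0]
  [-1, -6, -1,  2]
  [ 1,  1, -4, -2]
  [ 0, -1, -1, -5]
J_3(-5) ⊕ J_1(-5)

The characteristic polynomial is
  det(x·I − A) = x^4 + 20*x^3 + 150*x^2 + 500*x + 625 = (x + 5)^4

Eigenvalues and multiplicities (the geometric multiplicity of λ is n − rank(A − λI), which equals the number of Jordan blocks for λ):
  λ = -5: algebraic multiplicity = 4, geometric multiplicity = 2

Determining the block sizes for each eigenvalue:
  λ = -5: with am = 4 and gm = 2, the partition is not yet determined (e.g. several partitions of 4 into 2 parts exist). Let N = A − (-5)·I. Computing rank(N^1) = 2, rank(N^2) = 1, rank(N^3) = 0; the number of blocks of size ≥ j is rank(N^{j−1}) − rank(N^j), giving [2, 1, 1]. So we have 1 block(s) of size 3, 1 block(s) of size 1 → block sizes [3, 1]

Assembling the blocks gives a Jordan form
J =
  [-5,  1,  0,  0]
  [ 0, -5,  1,  0]
  [ 0,  0, -5,  0]
  [ 0,  0,  0, -5]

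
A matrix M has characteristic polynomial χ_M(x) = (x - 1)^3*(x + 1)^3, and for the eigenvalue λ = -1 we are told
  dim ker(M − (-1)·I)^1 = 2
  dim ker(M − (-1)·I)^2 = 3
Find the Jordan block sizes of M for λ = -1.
Block sizes for λ = -1: [2, 1]

From the dimensions of kernels of powers, the number of Jordan blocks of size at least j is d_j − d_{j−1} where d_j = dim ker(N^j) (with d_0 = 0). Computing the differences gives [2, 1].
The number of blocks of size exactly k is (#blocks of size ≥ k) − (#blocks of size ≥ k + 1), so the partition is: 1 block(s) of size 1, 1 block(s) of size 2.
In nonincreasing order the block sizes are [2, 1].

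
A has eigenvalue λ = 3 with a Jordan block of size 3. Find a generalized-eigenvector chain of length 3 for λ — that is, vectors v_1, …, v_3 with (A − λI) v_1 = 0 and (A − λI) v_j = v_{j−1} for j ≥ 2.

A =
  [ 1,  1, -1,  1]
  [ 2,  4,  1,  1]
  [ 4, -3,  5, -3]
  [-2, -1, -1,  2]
A Jordan chain for λ = 3 of length 3:
v_1 = (1, -1, -2, 1)ᵀ
v_2 = (1, 1, -3, -1)ᵀ
v_3 = (0, 1, 0, 0)ᵀ

Let N = A − (3)·I. We want v_3 with N^3 v_3 = 0 but N^2 v_3 ≠ 0; then v_{j-1} := N · v_j for j = 3, …, 2.

Pick v_3 = (0, 1, 0, 0)ᵀ.
Then v_2 = N · v_3 = (1, 1, -3, -1)ᵀ.
Then v_1 = N · v_2 = (1, -1, -2, 1)ᵀ.

Sanity check: (A − (3)·I) v_1 = (0, 0, 0, 0)ᵀ = 0. ✓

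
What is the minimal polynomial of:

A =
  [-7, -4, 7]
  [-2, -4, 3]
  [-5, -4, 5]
x^3 + 6*x^2 + 12*x + 8

The characteristic polynomial is χ_A(x) = (x + 2)^3, so the eigenvalues are known. The minimal polynomial is
  m_A(x) = Π_λ (x − λ)^{k_λ}
where k_λ is the size of the *largest* Jordan block for λ (equivalently, the smallest k with (A − λI)^k v = 0 for every generalised eigenvector v of λ).

  λ = -2: largest Jordan block has size 3, contributing (x + 2)^3

So m_A(x) = (x + 2)^3 = x^3 + 6*x^2 + 12*x + 8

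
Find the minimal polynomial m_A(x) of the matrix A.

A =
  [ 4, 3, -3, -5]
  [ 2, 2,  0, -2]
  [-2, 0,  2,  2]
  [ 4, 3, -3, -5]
x^3 - x^2 - 2*x

The characteristic polynomial is χ_A(x) = x*(x - 2)^2*(x + 1), so the eigenvalues are known. The minimal polynomial is
  m_A(x) = Π_λ (x − λ)^{k_λ}
where k_λ is the size of the *largest* Jordan block for λ (equivalently, the smallest k with (A − λI)^k v = 0 for every generalised eigenvector v of λ).

  λ = -1: largest Jordan block has size 1, contributing (x + 1)
  λ = 0: largest Jordan block has size 1, contributing (x − 0)
  λ = 2: largest Jordan block has size 1, contributing (x − 2)

So m_A(x) = x*(x - 2)*(x + 1) = x^3 - x^2 - 2*x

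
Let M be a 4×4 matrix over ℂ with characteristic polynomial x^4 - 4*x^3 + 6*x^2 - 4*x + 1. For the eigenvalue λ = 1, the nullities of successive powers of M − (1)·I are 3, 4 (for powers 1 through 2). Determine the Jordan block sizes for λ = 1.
Block sizes for λ = 1: [2, 1, 1]

From the dimensions of kernels of powers, the number of Jordan blocks of size at least j is d_j − d_{j−1} where d_j = dim ker(N^j) (with d_0 = 0). Computing the differences gives [3, 1].
The number of blocks of size exactly k is (#blocks of size ≥ k) − (#blocks of size ≥ k + 1), so the partition is: 2 block(s) of size 1, 1 block(s) of size 2.
In nonincreasing order the block sizes are [2, 1, 1].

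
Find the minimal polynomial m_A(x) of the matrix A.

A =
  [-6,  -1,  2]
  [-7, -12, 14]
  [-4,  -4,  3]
x^2 + 10*x + 25

The characteristic polynomial is χ_A(x) = (x + 5)^3, so the eigenvalues are known. The minimal polynomial is
  m_A(x) = Π_λ (x − λ)^{k_λ}
where k_λ is the size of the *largest* Jordan block for λ (equivalently, the smallest k with (A − λI)^k v = 0 for every generalised eigenvector v of λ).

  λ = -5: largest Jordan block has size 2, contributing (x + 5)^2

So m_A(x) = (x + 5)^2 = x^2 + 10*x + 25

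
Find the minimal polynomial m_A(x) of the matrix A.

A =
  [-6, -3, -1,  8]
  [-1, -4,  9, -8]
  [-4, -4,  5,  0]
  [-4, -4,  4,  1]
x^3 + 5*x^2 + 3*x - 9

The characteristic polynomial is χ_A(x) = (x - 1)^2*(x + 3)^2, so the eigenvalues are known. The minimal polynomial is
  m_A(x) = Π_λ (x − λ)^{k_λ}
where k_λ is the size of the *largest* Jordan block for λ (equivalently, the smallest k with (A − λI)^k v = 0 for every generalised eigenvector v of λ).

  λ = -3: largest Jordan block has size 2, contributing (x + 3)^2
  λ = 1: largest Jordan block has size 1, contributing (x − 1)

So m_A(x) = (x - 1)*(x + 3)^2 = x^3 + 5*x^2 + 3*x - 9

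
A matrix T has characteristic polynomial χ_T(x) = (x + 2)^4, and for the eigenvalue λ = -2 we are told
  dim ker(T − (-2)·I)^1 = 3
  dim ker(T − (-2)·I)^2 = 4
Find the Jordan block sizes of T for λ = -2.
Block sizes for λ = -2: [2, 1, 1]

From the dimensions of kernels of powers, the number of Jordan blocks of size at least j is d_j − d_{j−1} where d_j = dim ker(N^j) (with d_0 = 0). Computing the differences gives [3, 1].
The number of blocks of size exactly k is (#blocks of size ≥ k) − (#blocks of size ≥ k + 1), so the partition is: 2 block(s) of size 1, 1 block(s) of size 2.
In nonincreasing order the block sizes are [2, 1, 1].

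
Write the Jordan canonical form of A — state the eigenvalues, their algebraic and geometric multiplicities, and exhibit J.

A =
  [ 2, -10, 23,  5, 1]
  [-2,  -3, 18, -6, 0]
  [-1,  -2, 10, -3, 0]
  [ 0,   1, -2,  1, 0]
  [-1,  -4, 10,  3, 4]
J_2(1) ⊕ J_3(4)

The characteristic polynomial is
  det(x·I − A) = x^5 - 14*x^4 + 73*x^3 - 172*x^2 + 176*x - 64 = (x - 4)^3*(x - 1)^2

Eigenvalues and multiplicities (the geometric multiplicity of λ is n − rank(A − λI), which equals the number of Jordan blocks for λ):
  λ = 1: algebraic multiplicity = 2, geometric multiplicity = 1
  λ = 4: algebraic multiplicity = 3, geometric multiplicity = 1

Determining the block sizes for each eigenvalue:
  λ = 1: one block (gm = 1), so the single block has size am = 2 → block sizes [2]
  λ = 4: one block (gm = 1), so the single block has size am = 3 → block sizes [3]

Assembling the blocks gives a Jordan form
J =
  [1, 1, 0, 0, 0]
  [0, 1, 0, 0, 0]
  [0, 0, 4, 1, 0]
  [0, 0, 0, 4, 1]
  [0, 0, 0, 0, 4]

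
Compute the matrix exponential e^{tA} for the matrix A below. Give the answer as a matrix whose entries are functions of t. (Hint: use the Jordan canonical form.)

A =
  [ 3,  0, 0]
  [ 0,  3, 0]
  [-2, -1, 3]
e^{tA} =
  [exp(3*t), 0, 0]
  [0, exp(3*t), 0]
  [-2*t*exp(3*t), -t*exp(3*t), exp(3*t)]

Strategy: write A = P · J · P⁻¹ where J is a Jordan canonical form, so e^{tA} = P · e^{tJ} · P⁻¹, and e^{tJ} can be computed block-by-block.

A has Jordan form
J =
  [3, 1, 0]
  [0, 3, 0]
  [0, 0, 3]
(up to reordering of blocks).

Per-block formulas:
  For a 2×2 Jordan block J_2(3): exp(t · J_2(3)) = e^(3t)·(I + t·N), where N is the 2×2 nilpotent shift.
  For a 1×1 block at λ = 3: exp(t · [3]) = [e^(3t)].

After assembling e^{tJ} and conjugating by P, we get:

e^{tA} =
  [exp(3*t), 0, 0]
  [0, exp(3*t), 0]
  [-2*t*exp(3*t), -t*exp(3*t), exp(3*t)]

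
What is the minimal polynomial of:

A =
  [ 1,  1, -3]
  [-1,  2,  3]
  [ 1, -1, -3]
x^3

The characteristic polynomial is χ_A(x) = x^3, so the eigenvalues are known. The minimal polynomial is
  m_A(x) = Π_λ (x − λ)^{k_λ}
where k_λ is the size of the *largest* Jordan block for λ (equivalently, the smallest k with (A − λI)^k v = 0 for every generalised eigenvector v of λ).

  λ = 0: largest Jordan block has size 3, contributing (x − 0)^3

So m_A(x) = x^3 = x^3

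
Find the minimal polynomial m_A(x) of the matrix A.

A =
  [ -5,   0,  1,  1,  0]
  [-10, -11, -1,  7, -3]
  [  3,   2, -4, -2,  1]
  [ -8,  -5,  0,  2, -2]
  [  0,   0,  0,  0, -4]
x^4 + 18*x^3 + 121*x^2 + 360*x + 400

The characteristic polynomial is χ_A(x) = (x + 4)^3*(x + 5)^2, so the eigenvalues are known. The minimal polynomial is
  m_A(x) = Π_λ (x − λ)^{k_λ}
where k_λ is the size of the *largest* Jordan block for λ (equivalently, the smallest k with (A − λI)^k v = 0 for every generalised eigenvector v of λ).

  λ = -5: largest Jordan block has size 2, contributing (x + 5)^2
  λ = -4: largest Jordan block has size 2, contributing (x + 4)^2

So m_A(x) = (x + 4)^2*(x + 5)^2 = x^4 + 18*x^3 + 121*x^2 + 360*x + 400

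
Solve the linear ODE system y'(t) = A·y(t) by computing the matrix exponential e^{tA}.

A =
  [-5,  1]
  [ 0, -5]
e^{tA} =
  [exp(-5*t), t*exp(-5*t)]
  [0, exp(-5*t)]

Strategy: write A = P · J · P⁻¹ where J is a Jordan canonical form, so e^{tA} = P · e^{tJ} · P⁻¹, and e^{tJ} can be computed block-by-block.

A has Jordan form
J =
  [-5,  1]
  [ 0, -5]
(up to reordering of blocks).

Per-block formulas:
  For a 2×2 Jordan block J_2(-5): exp(t · J_2(-5)) = e^(-5t)·(I + t·N), where N is the 2×2 nilpotent shift.

After assembling e^{tJ} and conjugating by P, we get:

e^{tA} =
  [exp(-5*t), t*exp(-5*t)]
  [0, exp(-5*t)]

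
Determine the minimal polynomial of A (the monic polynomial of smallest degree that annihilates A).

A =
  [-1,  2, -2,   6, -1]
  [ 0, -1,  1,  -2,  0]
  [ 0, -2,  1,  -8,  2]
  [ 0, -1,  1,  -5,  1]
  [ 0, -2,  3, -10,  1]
x^3 + 3*x^2 + 3*x + 1

The characteristic polynomial is χ_A(x) = (x + 1)^5, so the eigenvalues are known. The minimal polynomial is
  m_A(x) = Π_λ (x − λ)^{k_λ}
where k_λ is the size of the *largest* Jordan block for λ (equivalently, the smallest k with (A − λI)^k v = 0 for every generalised eigenvector v of λ).

  λ = -1: largest Jordan block has size 3, contributing (x + 1)^3

So m_A(x) = (x + 1)^3 = x^3 + 3*x^2 + 3*x + 1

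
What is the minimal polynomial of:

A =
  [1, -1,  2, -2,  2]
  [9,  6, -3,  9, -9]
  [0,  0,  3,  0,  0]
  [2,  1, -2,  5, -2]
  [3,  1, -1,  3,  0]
x^3 - 9*x^2 + 27*x - 27

The characteristic polynomial is χ_A(x) = (x - 3)^5, so the eigenvalues are known. The minimal polynomial is
  m_A(x) = Π_λ (x − λ)^{k_λ}
where k_λ is the size of the *largest* Jordan block for λ (equivalently, the smallest k with (A − λI)^k v = 0 for every generalised eigenvector v of λ).

  λ = 3: largest Jordan block has size 3, contributing (x − 3)^3

So m_A(x) = (x - 3)^3 = x^3 - 9*x^2 + 27*x - 27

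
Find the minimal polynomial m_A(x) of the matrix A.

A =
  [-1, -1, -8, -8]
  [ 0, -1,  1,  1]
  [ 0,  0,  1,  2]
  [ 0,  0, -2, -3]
x^3 + 3*x^2 + 3*x + 1

The characteristic polynomial is χ_A(x) = (x + 1)^4, so the eigenvalues are known. The minimal polynomial is
  m_A(x) = Π_λ (x − λ)^{k_λ}
where k_λ is the size of the *largest* Jordan block for λ (equivalently, the smallest k with (A − λI)^k v = 0 for every generalised eigenvector v of λ).

  λ = -1: largest Jordan block has size 3, contributing (x + 1)^3

So m_A(x) = (x + 1)^3 = x^3 + 3*x^2 + 3*x + 1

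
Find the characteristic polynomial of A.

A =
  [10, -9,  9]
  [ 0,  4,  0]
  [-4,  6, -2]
x^3 - 12*x^2 + 48*x - 64

Expanding det(x·I − A) (e.g. by cofactor expansion or by noting that A is similar to its Jordan form J, which has the same characteristic polynomial as A) gives
  χ_A(x) = x^3 - 12*x^2 + 48*x - 64
which factors as (x - 4)^3. The eigenvalues (with algebraic multiplicities) are λ = 4 with multiplicity 3.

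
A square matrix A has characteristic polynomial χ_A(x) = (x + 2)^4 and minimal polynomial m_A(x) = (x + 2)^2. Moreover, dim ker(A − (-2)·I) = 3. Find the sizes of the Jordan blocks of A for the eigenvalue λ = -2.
Block sizes for λ = -2: [2, 1, 1]

Step 1 — from the characteristic polynomial, algebraic multiplicity of λ = -2 is 4. From dim ker(A − (-2)·I) = 3, there are exactly 3 Jordan blocks for λ = -2.
Step 2 — from the minimal polynomial, the factor (x + 2)^2 tells us the largest block for λ = -2 has size 2.
Step 3 — with total size 4, 3 blocks, and largest block 2, the block sizes (in nonincreasing order) are [2, 1, 1].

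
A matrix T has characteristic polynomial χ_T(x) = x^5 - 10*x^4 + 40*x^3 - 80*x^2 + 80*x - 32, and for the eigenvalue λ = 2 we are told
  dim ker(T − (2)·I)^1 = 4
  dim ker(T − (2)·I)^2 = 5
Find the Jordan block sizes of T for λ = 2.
Block sizes for λ = 2: [2, 1, 1, 1]

From the dimensions of kernels of powers, the number of Jordan blocks of size at least j is d_j − d_{j−1} where d_j = dim ker(N^j) (with d_0 = 0). Computing the differences gives [4, 1].
The number of blocks of size exactly k is (#blocks of size ≥ k) − (#blocks of size ≥ k + 1), so the partition is: 3 block(s) of size 1, 1 block(s) of size 2.
In nonincreasing order the block sizes are [2, 1, 1, 1].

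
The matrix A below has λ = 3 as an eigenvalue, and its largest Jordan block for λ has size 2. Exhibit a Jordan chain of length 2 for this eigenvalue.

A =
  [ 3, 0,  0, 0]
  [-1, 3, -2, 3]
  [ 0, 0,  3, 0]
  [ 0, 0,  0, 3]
A Jordan chain for λ = 3 of length 2:
v_1 = (0, -1, 0, 0)ᵀ
v_2 = (1, 0, 0, 0)ᵀ

Let N = A − (3)·I. We want v_2 with N^2 v_2 = 0 but N^1 v_2 ≠ 0; then v_{j-1} := N · v_j for j = 2, …, 2.

Pick v_2 = (1, 0, 0, 0)ᵀ.
Then v_1 = N · v_2 = (0, -1, 0, 0)ᵀ.

Sanity check: (A − (3)·I) v_1 = (0, 0, 0, 0)ᵀ = 0. ✓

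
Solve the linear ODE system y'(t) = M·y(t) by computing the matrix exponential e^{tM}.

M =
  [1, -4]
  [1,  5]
e^{tM} =
  [-2*t*exp(3*t) + exp(3*t), -4*t*exp(3*t)]
  [t*exp(3*t), 2*t*exp(3*t) + exp(3*t)]

Strategy: write M = P · J · P⁻¹ where J is a Jordan canonical form, so e^{tM} = P · e^{tJ} · P⁻¹, and e^{tJ} can be computed block-by-block.

M has Jordan form
J =
  [3, 1]
  [0, 3]
(up to reordering of blocks).

Per-block formulas:
  For a 2×2 Jordan block J_2(3): exp(t · J_2(3)) = e^(3t)·(I + t·N), where N is the 2×2 nilpotent shift.

After assembling e^{tJ} and conjugating by P, we get:

e^{tM} =
  [-2*t*exp(3*t) + exp(3*t), -4*t*exp(3*t)]
  [t*exp(3*t), 2*t*exp(3*t) + exp(3*t)]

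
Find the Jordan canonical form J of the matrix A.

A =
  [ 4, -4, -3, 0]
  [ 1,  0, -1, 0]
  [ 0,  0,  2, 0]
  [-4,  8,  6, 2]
J_3(2) ⊕ J_1(2)

The characteristic polynomial is
  det(x·I − A) = x^4 - 8*x^3 + 24*x^2 - 32*x + 16 = (x - 2)^4

Eigenvalues and multiplicities (the geometric multiplicity of λ is n − rank(A − λI), which equals the number of Jordan blocks for λ):
  λ = 2: algebraic multiplicity = 4, geometric multiplicity = 2

Determining the block sizes for each eigenvalue:
  λ = 2: with am = 4 and gm = 2, the partition is not yet determined (e.g. several partitions of 4 into 2 parts exist). Let N = A − (2)·I. Computing rank(N^1) = 2, rank(N^2) = 1, rank(N^3) = 0; the number of blocks of size ≥ j is rank(N^{j−1}) − rank(N^j), giving [2, 1, 1]. So we have 1 block(s) of size 3, 1 block(s) of size 1 → block sizes [3, 1]

Assembling the blocks gives a Jordan form
J =
  [2, 1, 0, 0]
  [0, 2, 1, 0]
  [0, 0, 2, 0]
  [0, 0, 0, 2]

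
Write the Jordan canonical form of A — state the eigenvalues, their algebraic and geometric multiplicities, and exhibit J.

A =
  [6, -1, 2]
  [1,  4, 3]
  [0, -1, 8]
J_3(6)

The characteristic polynomial is
  det(x·I − A) = x^3 - 18*x^2 + 108*x - 216 = (x - 6)^3

Eigenvalues and multiplicities (the geometric multiplicity of λ is n − rank(A − λI), which equals the number of Jordan blocks for λ):
  λ = 6: algebraic multiplicity = 3, geometric multiplicity = 1

Determining the block sizes for each eigenvalue:
  λ = 6: one block (gm = 1), so the single block has size am = 3 → block sizes [3]

Assembling the blocks gives a Jordan form
J =
  [6, 1, 0]
  [0, 6, 1]
  [0, 0, 6]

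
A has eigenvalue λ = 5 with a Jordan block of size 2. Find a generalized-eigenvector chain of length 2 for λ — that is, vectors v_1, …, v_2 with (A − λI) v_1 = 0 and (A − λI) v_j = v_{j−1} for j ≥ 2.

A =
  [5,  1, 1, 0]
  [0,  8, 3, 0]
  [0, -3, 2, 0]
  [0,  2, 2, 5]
A Jordan chain for λ = 5 of length 2:
v_1 = (1, 3, -3, 2)ᵀ
v_2 = (0, 1, 0, 0)ᵀ

Let N = A − (5)·I. We want v_2 with N^2 v_2 = 0 but N^1 v_2 ≠ 0; then v_{j-1} := N · v_j for j = 2, …, 2.

Pick v_2 = (0, 1, 0, 0)ᵀ.
Then v_1 = N · v_2 = (1, 3, -3, 2)ᵀ.

Sanity check: (A − (5)·I) v_1 = (0, 0, 0, 0)ᵀ = 0. ✓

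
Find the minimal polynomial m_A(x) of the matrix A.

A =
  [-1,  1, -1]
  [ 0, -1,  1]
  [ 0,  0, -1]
x^3 + 3*x^2 + 3*x + 1

The characteristic polynomial is χ_A(x) = (x + 1)^3, so the eigenvalues are known. The minimal polynomial is
  m_A(x) = Π_λ (x − λ)^{k_λ}
where k_λ is the size of the *largest* Jordan block for λ (equivalently, the smallest k with (A − λI)^k v = 0 for every generalised eigenvector v of λ).

  λ = -1: largest Jordan block has size 3, contributing (x + 1)^3

So m_A(x) = (x + 1)^3 = x^3 + 3*x^2 + 3*x + 1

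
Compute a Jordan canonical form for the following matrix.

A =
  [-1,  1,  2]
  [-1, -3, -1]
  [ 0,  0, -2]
J_3(-2)

The characteristic polynomial is
  det(x·I − A) = x^3 + 6*x^2 + 12*x + 8 = (x + 2)^3

Eigenvalues and multiplicities (the geometric multiplicity of λ is n − rank(A − λI), which equals the number of Jordan blocks for λ):
  λ = -2: algebraic multiplicity = 3, geometric multiplicity = 1

Determining the block sizes for each eigenvalue:
  λ = -2: one block (gm = 1), so the single block has size am = 3 → block sizes [3]

Assembling the blocks gives a Jordan form
J =
  [-2,  1,  0]
  [ 0, -2,  1]
  [ 0,  0, -2]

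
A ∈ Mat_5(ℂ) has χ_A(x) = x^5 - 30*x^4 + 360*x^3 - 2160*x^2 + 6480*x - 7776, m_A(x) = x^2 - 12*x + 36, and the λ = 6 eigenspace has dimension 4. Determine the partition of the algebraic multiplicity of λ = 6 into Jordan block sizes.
Block sizes for λ = 6: [2, 1, 1, 1]

Step 1 — from the characteristic polynomial, algebraic multiplicity of λ = 6 is 5. From dim ker(A − (6)·I) = 4, there are exactly 4 Jordan blocks for λ = 6.
Step 2 — from the minimal polynomial, the factor (x − 6)^2 tells us the largest block for λ = 6 has size 2.
Step 3 — with total size 5, 4 blocks, and largest block 2, the block sizes (in nonincreasing order) are [2, 1, 1, 1].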